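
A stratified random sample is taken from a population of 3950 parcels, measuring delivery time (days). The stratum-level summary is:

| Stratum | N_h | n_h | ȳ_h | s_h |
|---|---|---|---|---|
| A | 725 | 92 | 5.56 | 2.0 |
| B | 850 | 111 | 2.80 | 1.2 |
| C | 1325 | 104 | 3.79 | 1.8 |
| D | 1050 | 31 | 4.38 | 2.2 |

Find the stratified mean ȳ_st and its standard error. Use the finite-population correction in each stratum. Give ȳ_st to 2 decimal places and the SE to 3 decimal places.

ȳ_st = Σ W_h ȳ_h = (725·5.56 + 850·2.80 + 1325·3.79 + 1050·4.38)/3950 = 4.05867
V̂(ȳ_st) = Σ W_h² (1 − n_h/N_h) s_h²/n_h, with W_h = N_h/N and N = 3950:
  stratum A: (725/3950)²·(1 − 92/725)·2.0²/92 = 0.00127885
  stratum B: (850/3950)²·(1 − 111/850)·1.2²/111 = 0.000522286
  stratum C: (1325/3950)²·(1 − 104/1325)·1.8²/104 = 0.00323035
  stratum D: (1050/3950)²·(1 − 31/1050)·2.2²/31 = 0.0107066
V̂(ȳ_st) = 0.0157381
SE(ȳ_st) = √0.0157381 = 0.125452

ȳ_st ≈ 4.06, SE ≈ 0.125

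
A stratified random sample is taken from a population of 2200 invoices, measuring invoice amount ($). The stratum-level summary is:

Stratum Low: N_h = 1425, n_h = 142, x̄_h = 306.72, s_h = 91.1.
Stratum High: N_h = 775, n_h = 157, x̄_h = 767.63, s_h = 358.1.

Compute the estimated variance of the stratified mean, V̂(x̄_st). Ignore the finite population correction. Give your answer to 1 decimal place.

V̂(x̄_st) = Σ W_h² s_h²/n_h, with W_h = N_h/N and N = 2200:
  stratum Low: (1425/2200)²·91.1²/142 = 24.5207
  stratum High: (775/2200)²·358.1²/157 = 101.36
V̂(x̄_st) = 125.881

V̂(x̄_st) ≈ 125.9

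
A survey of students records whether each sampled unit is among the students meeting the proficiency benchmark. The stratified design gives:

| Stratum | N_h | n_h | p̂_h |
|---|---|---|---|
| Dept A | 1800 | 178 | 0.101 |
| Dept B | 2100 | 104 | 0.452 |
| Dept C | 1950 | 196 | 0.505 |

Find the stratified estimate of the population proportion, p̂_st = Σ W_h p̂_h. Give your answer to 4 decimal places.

N = 5850; stratum weights W_h = N_h/N.
p̂_st = Σ W_h p̂_h = (1800·0.101 + 2100·0.452 + 1950·0.505)/5850 = 0.36167

p̂_st ≈ 0.3617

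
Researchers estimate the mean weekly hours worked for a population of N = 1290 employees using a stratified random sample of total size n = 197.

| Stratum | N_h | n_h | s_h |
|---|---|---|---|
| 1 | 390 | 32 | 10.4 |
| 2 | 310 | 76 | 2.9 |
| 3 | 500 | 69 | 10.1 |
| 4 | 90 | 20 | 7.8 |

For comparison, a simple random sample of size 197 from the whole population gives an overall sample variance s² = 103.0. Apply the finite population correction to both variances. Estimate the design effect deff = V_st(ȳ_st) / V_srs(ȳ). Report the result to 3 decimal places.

V̂(ȳ_st) = Σ W_h² (1 − n_h/N_h) s_h²/n_h, with W_h = N_h/N and N = 1290:
  stratum 1: (390/1290)²·(1 − 32/390)·10.4²/32 = 0.283586
  stratum 2: (310/1290)²·(1 − 76/310)·2.9²/76 = 0.0048237
  stratum 3: (500/1290)²·(1 − 69/500)·10.1²/69 = 0.191453
  stratum 4: (90/1290)²·(1 − 20/90)·7.8²/20 = 0.0115165
V_st = 0.491379
V_srs = (1 − 197/1290)·103.0/197 = 0.442998
deff = V_st / V_srs = 0.491379/0.442998 = 1.1092

deff ≈ 1.109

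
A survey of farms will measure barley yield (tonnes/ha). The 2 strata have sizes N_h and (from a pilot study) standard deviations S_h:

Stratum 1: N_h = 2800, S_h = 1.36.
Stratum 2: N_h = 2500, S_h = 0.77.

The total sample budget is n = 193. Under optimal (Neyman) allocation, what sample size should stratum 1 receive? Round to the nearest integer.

Neyman allocation: n_h = n · N_h S_h / Σ N_i S_i, with n = 193.
  stratum 1: N_h·S_h = 2800·1.36 = 3808.00
  stratum 2: N_h·S_h = 2500·0.77 = 1925.00
Σ N_h S_h = 5733.00
n for stratum 1 = 193·3808.00/5733.00 = 128.195 → 128

128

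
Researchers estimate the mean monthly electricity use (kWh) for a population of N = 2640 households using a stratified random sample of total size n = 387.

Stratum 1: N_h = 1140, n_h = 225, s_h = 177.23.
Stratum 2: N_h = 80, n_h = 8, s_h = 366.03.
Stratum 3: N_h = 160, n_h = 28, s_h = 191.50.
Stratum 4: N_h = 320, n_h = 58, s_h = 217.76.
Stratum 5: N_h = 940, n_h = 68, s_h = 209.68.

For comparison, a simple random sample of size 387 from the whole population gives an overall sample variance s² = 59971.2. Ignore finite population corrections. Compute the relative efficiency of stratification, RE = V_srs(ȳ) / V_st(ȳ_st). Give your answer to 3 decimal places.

V̂(ȳ_st) = Σ W_h² s_h²/n_h, with W_h = N_h/N and N = 2640:
  stratum 1: (1140/2640)²·177.23²/225 = 26.0312
  stratum 2: (80/2640)²·366.03²/8 = 15.3786
  stratum 3: (160/2640)²·191.50²/28 = 4.81074
  stratum 4: (320/2640)²·217.76²/58 = 12.0121
  stratum 5: (940/2640)²·209.68²/68 = 81.9696
V_st = 140.202
V_srs = s²/n = 59971.2/387 = 154.964
Relative efficiency = V_srs / V_st = 154.964/140.202 = 1.1053

RE ≈ 1.105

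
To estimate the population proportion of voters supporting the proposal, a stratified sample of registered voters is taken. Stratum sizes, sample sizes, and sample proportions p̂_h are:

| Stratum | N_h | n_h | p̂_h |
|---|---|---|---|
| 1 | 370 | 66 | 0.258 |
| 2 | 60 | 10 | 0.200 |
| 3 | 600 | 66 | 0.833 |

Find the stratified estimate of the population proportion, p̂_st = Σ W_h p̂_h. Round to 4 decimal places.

N = 1030; stratum weights W_h = N_h/N.
p̂_st = Σ W_h p̂_h = (370·0.258 + 60·0.200 + 600·0.833)/1030 = 0.58957

p̂_st ≈ 0.5896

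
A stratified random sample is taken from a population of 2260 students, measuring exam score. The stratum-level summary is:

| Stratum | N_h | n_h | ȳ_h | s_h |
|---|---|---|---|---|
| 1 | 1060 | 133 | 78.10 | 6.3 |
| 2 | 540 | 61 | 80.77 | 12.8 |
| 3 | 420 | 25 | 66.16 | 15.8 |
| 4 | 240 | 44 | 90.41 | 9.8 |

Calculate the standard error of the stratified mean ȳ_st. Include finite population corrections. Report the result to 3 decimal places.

SE(ȳ_st) ≈ 0.733

V̂(ȳ_st) = Σ W_h² (1 − n_h/N_h) s_h²/n_h, with W_h = N_h/N and N = 2260:
  stratum 1: (1060/2260)²·(1 − 133/1060)·6.3²/133 = 0.0574114
  stratum 2: (540/2260)²·(1 − 61/540)·12.8²/61 = 0.13602
  stratum 3: (420/2260)²·(1 − 25/420)·15.8²/25 = 0.324342
  stratum 4: (240/2260)²·(1 − 44/240)·9.8²/44 = 0.0201025
V̂(ȳ_st) = 0.537876
SE(ȳ_st) = √0.537876 = 0.7334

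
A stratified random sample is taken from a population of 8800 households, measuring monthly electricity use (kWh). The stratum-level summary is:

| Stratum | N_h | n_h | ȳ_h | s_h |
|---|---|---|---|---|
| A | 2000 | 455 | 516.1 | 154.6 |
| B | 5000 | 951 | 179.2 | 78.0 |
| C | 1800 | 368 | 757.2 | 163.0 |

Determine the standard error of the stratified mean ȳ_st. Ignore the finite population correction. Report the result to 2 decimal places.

V̂(ȳ_st) = Σ W_h² s_h²/n_h, with W_h = N_h/N and N = 8800:
  stratum A: (2000/8800)²·154.6²/455 = 2.71333
  stratum B: (5000/8800)²·78.0²/951 = 2.0653
  stratum C: (1800/8800)²·163.0²/368 = 3.0207
V̂(ȳ_st) = 7.79932
SE(ȳ_st) = √7.79932 = 2.79273

SE(ȳ_st) ≈ 2.79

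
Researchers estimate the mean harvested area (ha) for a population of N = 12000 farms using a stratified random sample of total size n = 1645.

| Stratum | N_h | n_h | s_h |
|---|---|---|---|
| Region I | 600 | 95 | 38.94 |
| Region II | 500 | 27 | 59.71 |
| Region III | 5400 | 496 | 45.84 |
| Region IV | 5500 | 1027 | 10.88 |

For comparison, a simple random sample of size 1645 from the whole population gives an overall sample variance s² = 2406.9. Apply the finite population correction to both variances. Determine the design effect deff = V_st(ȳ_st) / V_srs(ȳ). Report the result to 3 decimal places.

V̂(ȳ_st) = Σ W_h² (1 − n_h/N_h) s_h²/n_h, with W_h = N_h/N and N = 12000:
  stratum Region I: (600/12000)²·(1 − 95/600)·38.94²/95 = 0.0335852
  stratum Region II: (500/12000)²·(1 − 27/500)·59.71²/27 = 0.21687
  stratum Region III: (5400/12000)²·(1 − 496/5400)·45.84²/496 = 0.779093
  stratum Region IV: (5500/12000)²·(1 − 1027/5500)·10.88²/1027 = 0.0196918
V_st = 1.04924
V_srs = (1 − 1645/12000)·2406.9/1645 = 1.26259
deff = V_st / V_srs = 1.04924/1.26259 = 0.8310

deff ≈ 0.831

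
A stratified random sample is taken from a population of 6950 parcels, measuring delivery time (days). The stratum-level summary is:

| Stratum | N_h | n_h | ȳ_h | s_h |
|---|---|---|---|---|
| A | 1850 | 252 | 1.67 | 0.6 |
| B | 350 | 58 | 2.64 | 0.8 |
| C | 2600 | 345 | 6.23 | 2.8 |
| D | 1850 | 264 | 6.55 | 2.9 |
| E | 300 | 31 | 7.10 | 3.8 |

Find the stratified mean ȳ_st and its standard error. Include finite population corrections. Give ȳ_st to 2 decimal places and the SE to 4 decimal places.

ȳ_st ≈ 4.96, SE ≈ 0.0747

ȳ_st = Σ W_h ȳ_h = (1850·1.67 + 350·2.64 + 2600·6.23 + 1850·6.55 + 300·7.10)/6950 = 4.95813
V̂(ȳ_st) = Σ W_h² (1 − n_h/N_h) s_h²/n_h, with W_h = N_h/N and N = 6950:
  stratum A: (1850/6950)²·(1 − 252/1850)·0.6²/252 = 8.74341e-05
  stratum B: (350/6950)²·(1 − 58/350)·0.8²/58 = 2.33471e-05
  stratum C: (2600/6950)²·(1 − 345/2600)·2.8²/345 = 0.00275834
  stratum D: (1850/6950)²·(1 − 264/1850)·2.9²/264 = 0.00193507
  stratum E: (300/6950)²·(1 − 31/300)·3.8²/31 = 0.000778233
V̂(ȳ_st) = 0.00558242
SE(ȳ_st) = √0.00558242 = 0.0747156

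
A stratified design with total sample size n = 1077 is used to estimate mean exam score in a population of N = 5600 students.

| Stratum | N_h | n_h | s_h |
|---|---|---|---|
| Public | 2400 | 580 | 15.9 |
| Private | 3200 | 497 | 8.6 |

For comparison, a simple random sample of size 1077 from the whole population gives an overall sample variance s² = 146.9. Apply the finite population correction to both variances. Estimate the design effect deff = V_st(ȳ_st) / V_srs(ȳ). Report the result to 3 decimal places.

deff ≈ 0.924

V̂(ȳ_st) = Σ W_h² (1 − n_h/N_h) s_h²/n_h, with W_h = N_h/N and N = 5600:
  stratum Public: (2400/5600)²·(1 − 580/2400)·15.9²/580 = 0.0607118
  stratum Private: (3200/5600)²·(1 − 497/3200)·8.6²/497 = 0.041045
V_st = 0.101757
V_srs = (1 − 1077/5600)·146.9/1077 = 0.110165
deff = V_st / V_srs = 0.101757/0.110165 = 0.9237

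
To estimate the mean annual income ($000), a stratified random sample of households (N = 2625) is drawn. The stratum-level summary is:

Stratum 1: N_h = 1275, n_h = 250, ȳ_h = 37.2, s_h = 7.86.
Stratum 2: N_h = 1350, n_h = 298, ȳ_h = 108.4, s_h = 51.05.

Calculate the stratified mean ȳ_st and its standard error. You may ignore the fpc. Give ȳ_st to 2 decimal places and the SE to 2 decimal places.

ȳ_st ≈ 73.82, SE ≈ 1.54

ȳ_st = Σ W_h ȳ_h = (1275·37.2 + 1350·108.4)/2625 = 73.81714
V̂(ȳ_st) = Σ W_h² s_h²/n_h, with W_h = N_h/N and N = 2625:
  stratum 1: (1275/2625)²·7.86²/250 = 0.0582998
  stratum 2: (1350/2625)²·51.05²/298 = 2.31305
V̂(ȳ_st) = 2.37135
SE(ȳ_st) = √2.37135 = 1.53992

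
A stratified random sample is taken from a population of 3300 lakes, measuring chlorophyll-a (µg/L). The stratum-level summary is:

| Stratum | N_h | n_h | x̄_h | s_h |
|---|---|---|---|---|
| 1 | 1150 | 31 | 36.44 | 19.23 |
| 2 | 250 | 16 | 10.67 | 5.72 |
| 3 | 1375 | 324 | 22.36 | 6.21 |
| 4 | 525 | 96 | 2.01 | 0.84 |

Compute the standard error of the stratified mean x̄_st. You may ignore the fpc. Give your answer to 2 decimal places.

V̂(x̄_st) = Σ W_h² s_h²/n_h, with W_h = N_h/N and N = 3300:
  stratum 1: (1150/3300)²·19.23²/31 = 1.44865
  stratum 2: (250/3300)²·5.72²/16 = 0.0117361
  stratum 3: (1375/3300)²·6.21²/324 = 0.0206641
  stratum 4: (525/3300)²·0.84²/96 = 0.000186028
V̂(x̄_st) = 1.48124
SE(x̄_st) = √1.48124 = 1.21706

SE(x̄_st) ≈ 1.22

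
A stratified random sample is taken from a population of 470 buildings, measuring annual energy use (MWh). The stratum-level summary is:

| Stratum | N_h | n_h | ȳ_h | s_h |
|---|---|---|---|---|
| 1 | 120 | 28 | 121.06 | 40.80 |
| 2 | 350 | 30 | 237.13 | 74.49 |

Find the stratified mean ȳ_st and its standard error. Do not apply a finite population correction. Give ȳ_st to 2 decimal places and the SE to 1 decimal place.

ȳ_st ≈ 207.50, SE ≈ 10.3

ȳ_st = Σ W_h ȳ_h = (120·121.06 + 350·237.13)/470 = 207.49511
V̂(ȳ_st) = Σ W_h² s_h²/n_h, with W_h = N_h/N and N = 470:
  stratum 1: (120/470)²·40.80²/28 = 3.87551
  stratum 2: (350/470)²·74.49²/30 = 102.569
V̂(ȳ_st) = 106.444
SE(ȳ_st) = √106.444 = 10.3172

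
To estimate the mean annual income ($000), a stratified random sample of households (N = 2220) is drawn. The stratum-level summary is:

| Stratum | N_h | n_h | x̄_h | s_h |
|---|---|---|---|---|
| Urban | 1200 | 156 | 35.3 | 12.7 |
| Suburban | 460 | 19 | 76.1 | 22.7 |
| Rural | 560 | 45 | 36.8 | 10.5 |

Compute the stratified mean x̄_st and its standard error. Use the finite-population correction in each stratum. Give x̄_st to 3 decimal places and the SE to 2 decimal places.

x̄_st = Σ W_h x̄_h = (1200·35.3 + 460·76.1 + 560·36.8)/2220 = 44.13243
V̂(x̄_st) = Σ W_h² (1 − n_h/N_h) s_h²/n_h, with W_h = N_h/N and N = 2220:
  stratum Urban: (1200/2220)²·(1 − 156/1200)·12.7²/156 = 0.26282
  stratum Suburban: (460/2220)²·(1 − 19/460)·22.7²/19 = 1.11632
  stratum Rural: (560/2220)²·(1 − 45/560)·10.5²/45 = 0.143369
V̂(x̄_st) = 1.52251
SE(x̄_st) = √1.52251 = 1.2339

x̄_st ≈ 44.132, SE ≈ 1.23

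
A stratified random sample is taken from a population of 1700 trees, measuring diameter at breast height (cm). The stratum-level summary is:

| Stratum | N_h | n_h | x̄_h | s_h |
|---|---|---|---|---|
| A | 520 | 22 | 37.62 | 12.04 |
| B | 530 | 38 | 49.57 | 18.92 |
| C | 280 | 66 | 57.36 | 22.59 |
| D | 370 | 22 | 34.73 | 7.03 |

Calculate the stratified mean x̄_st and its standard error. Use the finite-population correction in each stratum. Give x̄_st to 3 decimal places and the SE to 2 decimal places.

x̄_st ≈ 43.968, SE ≈ 1.30

x̄_st = Σ W_h x̄_h = (520·37.62 + 530·49.57 + 280·57.36 + 370·34.73)/1700 = 43.96788
V̂(x̄_st) = Σ W_h² (1 − n_h/N_h) s_h²/n_h, with W_h = N_h/N and N = 1700:
  stratum A: (520/1700)²·(1 − 22/520)·12.04²/22 = 0.590426
  stratum B: (530/1700)²·(1 − 38/530)·18.92²/38 = 0.849966
  stratum C: (280/1700)²·(1 − 66/280)·22.59²/66 = 0.160311
  stratum D: (370/1700)²·(1 − 22/370)·7.03²/22 = 0.100085
V̂(x̄_st) = 1.70079
SE(x̄_st) = √1.70079 = 1.30414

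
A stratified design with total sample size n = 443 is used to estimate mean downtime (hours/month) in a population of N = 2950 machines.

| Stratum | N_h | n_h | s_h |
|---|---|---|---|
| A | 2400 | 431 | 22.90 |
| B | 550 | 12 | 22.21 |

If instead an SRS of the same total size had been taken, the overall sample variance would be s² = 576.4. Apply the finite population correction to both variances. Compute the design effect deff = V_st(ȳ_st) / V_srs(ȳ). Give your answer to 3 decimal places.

V̂(ȳ_st) = Σ W_h² (1 − n_h/N_h) s_h²/n_h, with W_h = N_h/N and N = 2950:
  stratum A: (2400/2950)²·(1 − 431/2400)·22.90²/431 = 0.660704
  stratum B: (550/2950)²·(1 − 12/550)·22.21²/12 = 1.39771
V_st = 2.05841
V_srs = (1 − 443/2950)·576.4/443 = 1.10574
deff = V_st / V_srs = 2.05841/1.10574 = 1.8616

deff ≈ 1.862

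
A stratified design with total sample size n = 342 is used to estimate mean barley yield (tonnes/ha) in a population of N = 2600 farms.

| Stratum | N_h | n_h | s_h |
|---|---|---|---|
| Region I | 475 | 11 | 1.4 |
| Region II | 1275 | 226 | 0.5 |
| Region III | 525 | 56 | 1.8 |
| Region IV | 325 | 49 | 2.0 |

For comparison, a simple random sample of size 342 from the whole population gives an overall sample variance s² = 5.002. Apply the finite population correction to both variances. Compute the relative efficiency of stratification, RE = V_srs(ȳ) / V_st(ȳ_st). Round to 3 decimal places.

V̂(ȳ_st) = Σ W_h² (1 − n_h/N_h) s_h²/n_h, with W_h = N_h/N and N = 2600:
  stratum Region I: (475/2600)²·(1 − 11/475)·1.4²/11 = 0.00580936
  stratum Region II: (1275/2600)²·(1 − 226/1275)·0.5²/226 = 0.000218862
  stratum Region III: (525/2600)²·(1 − 56/525)·1.8²/56 = 0.00210738
  stratum Region IV: (325/2600)²·(1 − 49/325)·2.0²/49 = 0.0010832
V_st = 0.0092188
V_srs = (1 − 342/2600)·5.002/342 = 0.0127019
Relative efficiency = V_srs / V_st = 0.0127019/0.0092188 = 1.3778

RE ≈ 1.378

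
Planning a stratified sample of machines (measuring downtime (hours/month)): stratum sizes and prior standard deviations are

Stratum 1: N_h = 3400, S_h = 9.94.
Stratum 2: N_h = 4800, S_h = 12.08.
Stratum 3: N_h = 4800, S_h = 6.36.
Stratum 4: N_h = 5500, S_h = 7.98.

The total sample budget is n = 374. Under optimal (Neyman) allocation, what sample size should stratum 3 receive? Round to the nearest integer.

69

Neyman allocation: n_h = n · N_h S_h / Σ N_i S_i, with n = 374.
  stratum 1: N_h·S_h = 3400·9.94 = 33796.00
  stratum 2: N_h·S_h = 4800·12.08 = 57984.00
  stratum 3: N_h·S_h = 4800·6.36 = 30528.00
  stratum 4: N_h·S_h = 5500·7.98 = 43890.00
Σ N_h S_h = 166198.00
n for stratum 3 = 374·30528.00/166198.00 = 68.698 → 69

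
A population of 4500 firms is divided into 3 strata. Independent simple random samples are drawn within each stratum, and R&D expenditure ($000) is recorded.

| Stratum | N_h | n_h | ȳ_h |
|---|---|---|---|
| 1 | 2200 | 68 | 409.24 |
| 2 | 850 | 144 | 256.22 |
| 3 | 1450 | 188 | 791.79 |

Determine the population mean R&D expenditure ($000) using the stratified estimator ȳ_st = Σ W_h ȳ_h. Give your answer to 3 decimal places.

N = Σ N_h = 4500. Stratum weights W_h = N_h/N.
ȳ_st = (2200·409.24 + 850·256.22 + 1450·791.79) / 4500 = 503.60233

ȳ_st ≈ 503.602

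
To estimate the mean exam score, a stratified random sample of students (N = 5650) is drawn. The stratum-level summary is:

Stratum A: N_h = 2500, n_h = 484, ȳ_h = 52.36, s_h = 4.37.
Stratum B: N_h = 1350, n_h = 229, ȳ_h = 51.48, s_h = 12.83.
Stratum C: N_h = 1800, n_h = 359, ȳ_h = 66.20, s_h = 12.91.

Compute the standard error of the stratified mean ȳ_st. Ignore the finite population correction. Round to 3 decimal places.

SE(ȳ_st) ≈ 0.310

V̂(ȳ_st) = Σ W_h² s_h²/n_h, with W_h = N_h/N and N = 5650:
  stratum A: (2500/5650)²·4.37²/484 = 0.00772504
  stratum B: (1350/5650)²·12.83²/229 = 0.0410382
  stratum C: (1800/5650)²·12.91²/359 = 0.0471201
V̂(ȳ_st) = 0.0958833
SE(ȳ_st) = √0.0958833 = 0.30965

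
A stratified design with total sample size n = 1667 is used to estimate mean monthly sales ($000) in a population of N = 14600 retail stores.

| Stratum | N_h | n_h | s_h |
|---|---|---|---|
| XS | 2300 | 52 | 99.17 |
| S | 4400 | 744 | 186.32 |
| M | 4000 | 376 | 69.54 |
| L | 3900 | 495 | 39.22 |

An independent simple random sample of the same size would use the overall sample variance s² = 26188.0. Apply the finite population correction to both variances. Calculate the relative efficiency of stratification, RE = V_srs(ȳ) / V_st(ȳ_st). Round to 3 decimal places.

RE ≈ 1.516

V̂(ȳ_st) = Σ W_h² (1 − n_h/N_h) s_h²/n_h, with W_h = N_h/N and N = 14600:
  stratum XS: (2300/14600)²·(1 − 52/2300)·99.17²/52 = 4.5875
  stratum S: (4400/14600)²·(1 − 744/4400)·186.32²/744 = 3.52127
  stratum M: (4000/14600)²·(1 − 376/4000)·69.54²/376 = 0.874629
  stratum L: (3900/14600)²·(1 − 495/3900)·39.22²/495 = 0.193591
V_st = 9.17699
V_srs = (1 − 1667/14600)·26188.0/1667 = 13.916
Relative efficiency = V_srs / V_st = 13.916/9.17699 = 1.5164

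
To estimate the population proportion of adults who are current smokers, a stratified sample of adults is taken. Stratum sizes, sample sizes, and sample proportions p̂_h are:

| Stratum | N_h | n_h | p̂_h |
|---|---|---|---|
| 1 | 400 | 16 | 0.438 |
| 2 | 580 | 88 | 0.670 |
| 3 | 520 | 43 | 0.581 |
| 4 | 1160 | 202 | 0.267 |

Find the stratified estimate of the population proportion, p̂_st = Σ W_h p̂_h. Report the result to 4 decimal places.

N = 2660; stratum weights W_h = N_h/N.
p̂_st = Σ W_h p̂_h = (400·0.438 + 580·0.670 + 520·0.581 + 1160·0.267)/2660 = 0.44197

p̂_st ≈ 0.4420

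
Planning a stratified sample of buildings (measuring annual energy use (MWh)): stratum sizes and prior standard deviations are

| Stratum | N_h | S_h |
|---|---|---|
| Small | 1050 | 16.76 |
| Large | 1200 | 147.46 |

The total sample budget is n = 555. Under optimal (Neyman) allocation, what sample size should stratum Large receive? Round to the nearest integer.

505

Neyman allocation: n_h = n · N_h S_h / Σ N_i S_i, with n = 555.
  stratum Small: N_h·S_h = 1050·16.76 = 17598.00
  stratum Large: N_h·S_h = 1200·147.46 = 176952.00
Σ N_h S_h = 194550.00
n for stratum Large = 555·176952.00/194550.00 = 504.798 → 505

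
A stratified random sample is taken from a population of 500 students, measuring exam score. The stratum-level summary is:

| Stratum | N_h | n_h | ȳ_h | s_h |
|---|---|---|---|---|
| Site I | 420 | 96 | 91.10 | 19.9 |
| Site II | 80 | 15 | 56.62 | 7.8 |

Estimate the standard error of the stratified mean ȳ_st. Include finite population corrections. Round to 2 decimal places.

SE(ȳ_st) ≈ 1.53

V̂(ȳ_st) = Σ W_h² (1 − n_h/N_h) s_h²/n_h, with W_h = N_h/N and N = 500:
  stratum Site I: (420/500)²·(1 − 96/420)·19.9²/96 = 2.24538
  stratum Site II: (80/500)²·(1 − 15/80)·7.8²/15 = 0.0843648
V̂(ȳ_st) = 2.32974
SE(ȳ_st) = √2.32974 = 1.52635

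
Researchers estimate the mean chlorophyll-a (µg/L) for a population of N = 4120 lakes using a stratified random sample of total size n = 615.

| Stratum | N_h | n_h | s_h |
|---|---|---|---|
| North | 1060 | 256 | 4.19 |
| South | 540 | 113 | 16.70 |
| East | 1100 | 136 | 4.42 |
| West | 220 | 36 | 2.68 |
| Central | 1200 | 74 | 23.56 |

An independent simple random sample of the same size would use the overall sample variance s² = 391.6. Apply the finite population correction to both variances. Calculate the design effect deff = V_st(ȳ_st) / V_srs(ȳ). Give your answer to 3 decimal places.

deff ≈ 1.188

V̂(ȳ_st) = Σ W_h² (1 − n_h/N_h) s_h²/n_h, with W_h = N_h/N and N = 4120:
  stratum North: (1060/4120)²·(1 − 256/1060)·4.19²/256 = 0.00344315
  stratum South: (540/4120)²·(1 − 113/540)·16.70²/113 = 0.033526
  stratum East: (1100/4120)²·(1 − 136/1100)·4.42²/136 = 0.00897389
  stratum West: (220/4120)²·(1 − 36/220)·2.68²/36 = 0.000475788
  stratum Central: (1200/4120)²·(1 − 74/1200)·23.56²/74 = 0.597096
V_st = 0.643515
V_srs = (1 − 615/4120)·391.6/615 = 0.541699
deff = V_st / V_srs = 0.643515/0.541699 = 1.1880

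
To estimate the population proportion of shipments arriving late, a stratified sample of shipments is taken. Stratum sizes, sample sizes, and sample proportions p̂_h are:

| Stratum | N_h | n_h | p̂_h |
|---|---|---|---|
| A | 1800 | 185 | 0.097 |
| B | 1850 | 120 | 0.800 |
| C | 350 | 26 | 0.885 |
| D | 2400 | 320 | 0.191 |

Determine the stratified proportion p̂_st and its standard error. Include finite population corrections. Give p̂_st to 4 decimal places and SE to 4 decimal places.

N = 6400; stratum weights W_h = N_h/N.
p̂_st = Σ W_h p̂_h = (1800·0.097 + 1850·0.800 + 350·0.885 + 2400·0.191)/6400 = 0.37855
V̂(p̂_st) = Σ W_h² (1 − n_h/N_h) p̂_h(1−p̂_h)/(n_h−1):
  stratum A: (1800/6400)²·(1 − 185/1800)·0.097·0.903/184 = 3.37852e-05
  stratum B: (1850/6400)²·(1 − 120/1850)·0.800·0.200/119 = 0.000105058
  stratum C: (350/6400)²·(1 − 26/350)·0.885·0.115/25 = 1.12708e-05
  stratum D: (2400/6400)²·(1 − 320/2400)·0.191·0.809/319 = 5.90345e-05
V̂(p̂_st) = 0.000209149; SE = √V̂ = 0.014462

p̂_st ≈ 0.3786, SE ≈ 0.0145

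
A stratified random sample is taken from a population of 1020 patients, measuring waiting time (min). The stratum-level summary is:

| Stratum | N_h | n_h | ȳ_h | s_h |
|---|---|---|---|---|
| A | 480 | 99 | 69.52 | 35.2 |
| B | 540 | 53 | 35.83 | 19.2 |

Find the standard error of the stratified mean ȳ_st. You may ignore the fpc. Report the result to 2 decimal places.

SE(ȳ_st) ≈ 2.17

V̂(ȳ_st) = Σ W_h² s_h²/n_h, with W_h = N_h/N and N = 1020:
  stratum A: (480/1020)²·35.2²/99 = 2.77161
  stratum B: (540/1020)²·19.2²/53 = 1.94946
V̂(ȳ_st) = 4.72107
SE(ȳ_st) = √4.72107 = 2.1728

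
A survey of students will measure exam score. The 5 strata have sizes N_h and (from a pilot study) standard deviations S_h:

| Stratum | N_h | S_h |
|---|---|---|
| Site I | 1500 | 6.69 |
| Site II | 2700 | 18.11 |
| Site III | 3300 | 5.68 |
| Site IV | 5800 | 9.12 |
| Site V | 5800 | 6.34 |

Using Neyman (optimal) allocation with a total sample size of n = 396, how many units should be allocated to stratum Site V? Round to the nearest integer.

87

Neyman allocation: n_h = n · N_h S_h / Σ N_i S_i, with n = 396.
  stratum Site I: N_h·S_h = 1500·6.69 = 10035.00
  stratum Site II: N_h·S_h = 2700·18.11 = 48897.00
  stratum Site III: N_h·S_h = 3300·5.68 = 18744.00
  stratum Site IV: N_h·S_h = 5800·9.12 = 52896.00
  stratum Site V: N_h·S_h = 5800·6.34 = 36772.00
Σ N_h S_h = 167344.00
n for stratum Site V = 396·36772.00/167344.00 = 87.017 → 87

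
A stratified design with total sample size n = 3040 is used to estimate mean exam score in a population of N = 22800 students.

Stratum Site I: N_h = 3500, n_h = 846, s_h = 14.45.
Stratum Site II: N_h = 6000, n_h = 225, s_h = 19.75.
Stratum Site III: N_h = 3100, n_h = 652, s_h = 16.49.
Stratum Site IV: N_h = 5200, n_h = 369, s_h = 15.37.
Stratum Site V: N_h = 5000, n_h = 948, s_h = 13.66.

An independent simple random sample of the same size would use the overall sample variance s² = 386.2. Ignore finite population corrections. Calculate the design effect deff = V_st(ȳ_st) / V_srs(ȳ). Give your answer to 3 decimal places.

V̂(ȳ_st) = Σ W_h² s_h²/n_h, with W_h = N_h/N and N = 22800:
  stratum Site I: (3500/22800)²·14.45²/846 = 0.0058161
  stratum Site II: (6000/22800)²·19.75²/225 = 0.120056
  stratum Site III: (3100/22800)²·16.49²/652 = 0.00770988
  stratum Site IV: (5200/22800)²·15.37²/369 = 0.0333011
  stratum Site V: (5000/22800)²·13.66²/948 = 0.00946593
V_st = 0.176349
V_srs = s²/n = 386.2/3040 = 0.127039
deff = V_st / V_srs = 0.176349/0.127039 = 1.3881

deff ≈ 1.388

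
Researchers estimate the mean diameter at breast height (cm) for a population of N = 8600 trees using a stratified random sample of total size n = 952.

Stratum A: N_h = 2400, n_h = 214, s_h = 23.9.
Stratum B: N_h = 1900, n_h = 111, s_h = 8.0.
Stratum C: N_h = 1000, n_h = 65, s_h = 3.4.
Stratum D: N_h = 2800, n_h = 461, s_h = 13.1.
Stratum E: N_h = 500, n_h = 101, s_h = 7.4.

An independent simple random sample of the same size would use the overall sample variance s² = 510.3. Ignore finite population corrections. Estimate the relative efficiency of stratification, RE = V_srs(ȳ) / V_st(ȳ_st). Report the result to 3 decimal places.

RE ≈ 1.916

V̂(ȳ_st) = Σ W_h² s_h²/n_h, with W_h = N_h/N and N = 8600:
  stratum A: (2400/8600)²·23.9²/214 = 0.207878
  stratum B: (1900/8600)²·8.0²/111 = 0.0281428
  stratum C: (1000/8600)²·3.4²/65 = 0.00240463
  stratum D: (2800/8600)²·13.1²/461 = 0.0394603
  stratum E: (500/8600)²·7.4²/101 = 0.00183267
V_st = 0.279718
V_srs = s²/n = 510.3/952 = 0.536029
Relative efficiency = V_srs / V_st = 0.536029/0.279718 = 1.9163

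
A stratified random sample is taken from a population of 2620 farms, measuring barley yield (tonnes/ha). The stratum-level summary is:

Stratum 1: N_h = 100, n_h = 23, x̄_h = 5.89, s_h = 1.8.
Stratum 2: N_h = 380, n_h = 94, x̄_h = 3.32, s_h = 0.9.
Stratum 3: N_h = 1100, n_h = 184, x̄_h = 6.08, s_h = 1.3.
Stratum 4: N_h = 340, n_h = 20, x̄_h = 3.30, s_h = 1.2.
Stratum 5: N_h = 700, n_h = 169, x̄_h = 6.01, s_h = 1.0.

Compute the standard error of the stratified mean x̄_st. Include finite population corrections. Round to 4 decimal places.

V̂(x̄_st) = Σ W_h² (1 − n_h/N_h) s_h²/n_h, with W_h = N_h/N and N = 2620:
  stratum 1: (100/2620)²·(1 − 23/100)·1.8²/23 = 0.000158018
  stratum 2: (380/2620)²·(1 − 94/380)·0.9²/94 = 0.000136428
  stratum 3: (1100/2620)²·(1 − 184/1100)·1.3²/184 = 0.0013482
  stratum 4: (340/2620)²·(1 − 20/340)·1.2²/20 = 0.00114119
  stratum 5: (700/2620)²·(1 − 169/700)·1.0²/169 = 0.000320408
V̂(x̄_st) = 0.00310425
SE(x̄_st) = √0.00310425 = 0.0557158

SE(x̄_st) ≈ 0.0557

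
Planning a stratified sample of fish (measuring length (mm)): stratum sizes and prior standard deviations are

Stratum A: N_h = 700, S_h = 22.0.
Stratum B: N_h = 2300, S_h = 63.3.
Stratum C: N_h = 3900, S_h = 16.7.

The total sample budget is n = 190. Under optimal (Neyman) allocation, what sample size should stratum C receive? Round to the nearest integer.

55

Neyman allocation: n_h = n · N_h S_h / Σ N_i S_i, with n = 190.
  stratum A: N_h·S_h = 700·22.0 = 15400.00
  stratum B: N_h·S_h = 2300·63.3 = 145590.00
  stratum C: N_h·S_h = 3900·16.7 = 65130.00
Σ N_h S_h = 226120.00
n for stratum C = 190·65130.00/226120.00 = 54.726 → 55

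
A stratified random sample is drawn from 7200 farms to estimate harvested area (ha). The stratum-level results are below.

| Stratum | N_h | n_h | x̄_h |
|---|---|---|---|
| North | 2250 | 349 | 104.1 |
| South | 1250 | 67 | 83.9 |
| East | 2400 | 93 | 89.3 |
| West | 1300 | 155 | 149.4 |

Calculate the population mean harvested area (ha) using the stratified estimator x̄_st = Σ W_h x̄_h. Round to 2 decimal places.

N = Σ N_h = 7200. Stratum weights W_h = N_h/N.
x̄_st = (2250·104.1 + 1250·83.9 + 2400·89.3 + 1300·149.4) / 7200 = 103.8389

x̄_st ≈ 103.84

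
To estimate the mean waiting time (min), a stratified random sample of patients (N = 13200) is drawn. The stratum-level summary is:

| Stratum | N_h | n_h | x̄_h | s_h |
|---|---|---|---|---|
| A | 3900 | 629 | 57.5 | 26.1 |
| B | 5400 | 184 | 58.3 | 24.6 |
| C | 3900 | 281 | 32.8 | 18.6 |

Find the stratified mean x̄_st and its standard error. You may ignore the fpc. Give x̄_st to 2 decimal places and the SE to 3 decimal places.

x̄_st ≈ 50.53, SE ≈ 0.867

x̄_st = Σ W_h x̄_h = (3900·57.5 + 5400·58.3 + 3900·32.8)/13200 = 50.52955
V̂(x̄_st) = Σ W_h² s_h²/n_h, with W_h = N_h/N and N = 13200:
  stratum A: (3900/13200)²·26.1²/629 = 0.0945392
  stratum B: (5400/13200)²·24.6²/184 = 0.550417
  stratum C: (3900/13200)²·18.6²/281 = 0.107473
V̂(x̄_st) = 0.75243
SE(x̄_st) = √0.75243 = 0.867427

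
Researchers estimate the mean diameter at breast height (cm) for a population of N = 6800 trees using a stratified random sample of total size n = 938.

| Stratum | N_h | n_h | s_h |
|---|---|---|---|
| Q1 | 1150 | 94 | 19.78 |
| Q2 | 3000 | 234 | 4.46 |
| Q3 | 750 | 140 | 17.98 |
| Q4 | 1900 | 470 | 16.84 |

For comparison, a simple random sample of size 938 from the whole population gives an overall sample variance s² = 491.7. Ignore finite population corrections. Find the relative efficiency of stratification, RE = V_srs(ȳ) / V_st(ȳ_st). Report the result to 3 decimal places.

V̂(ȳ_st) = Σ W_h² s_h²/n_h, with W_h = N_h/N and N = 6800:
  stratum Q1: (1150/6800)²·19.78²/94 = 0.119043
  stratum Q2: (3000/6800)²·4.46²/234 = 0.0165454
  stratum Q3: (750/6800)²·17.98²/140 = 0.0280903
  stratum Q4: (1900/6800)²·16.84²/470 = 0.0471059
V_st = 0.210784
V_srs = s²/n = 491.7/938 = 0.5242
Relative efficiency = V_srs / V_st = 0.5242/0.210784 = 2.4869

RE ≈ 2.487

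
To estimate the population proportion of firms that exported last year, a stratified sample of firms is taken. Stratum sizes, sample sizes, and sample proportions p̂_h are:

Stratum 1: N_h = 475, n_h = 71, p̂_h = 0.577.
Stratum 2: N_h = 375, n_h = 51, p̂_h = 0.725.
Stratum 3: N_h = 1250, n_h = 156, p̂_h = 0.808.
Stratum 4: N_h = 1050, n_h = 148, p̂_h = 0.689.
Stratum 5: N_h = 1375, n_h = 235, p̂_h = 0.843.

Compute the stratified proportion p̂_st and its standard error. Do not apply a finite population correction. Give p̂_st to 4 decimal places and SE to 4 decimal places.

p̂_st ≈ 0.7599, SE ≈ 0.0165

N = 4525; stratum weights W_h = N_h/N.
p̂_st = Σ W_h p̂_h = (475·0.577 + 375·0.725 + 1250·0.808 + 1050·0.689 + 1375·0.843)/4525 = 0.75990
V̂(p̂_st) = Σ W_h² p̂_h(1−p̂_h)/(n_h−1):
  stratum 1: (475/4525)²·0.577·0.423/70 = 3.8421e-05
  stratum 2: (375/4525)²·0.725·0.275/50 = 2.73858e-05
  stratum 3: (1250/4525)²·0.808·0.192/155 = 7.63772e-05
  stratum 4: (1050/4525)²·0.689·0.311/147 = 7.84881e-05
  stratum 5: (1375/4525)²·0.843·0.157/234 = 5.22251e-05
V̂(p̂_st) = 0.000272897; SE = √V̂ = 0.0165196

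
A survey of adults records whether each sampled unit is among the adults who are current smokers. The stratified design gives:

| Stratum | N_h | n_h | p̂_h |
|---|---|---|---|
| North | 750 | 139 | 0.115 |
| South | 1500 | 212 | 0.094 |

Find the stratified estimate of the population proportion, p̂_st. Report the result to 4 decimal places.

N = 2250; stratum weights W_h = N_h/N.
p̂_st = Σ W_h p̂_h = (750·0.115 + 1500·0.094)/2250 = 0.10100

p̂_st ≈ 0.1010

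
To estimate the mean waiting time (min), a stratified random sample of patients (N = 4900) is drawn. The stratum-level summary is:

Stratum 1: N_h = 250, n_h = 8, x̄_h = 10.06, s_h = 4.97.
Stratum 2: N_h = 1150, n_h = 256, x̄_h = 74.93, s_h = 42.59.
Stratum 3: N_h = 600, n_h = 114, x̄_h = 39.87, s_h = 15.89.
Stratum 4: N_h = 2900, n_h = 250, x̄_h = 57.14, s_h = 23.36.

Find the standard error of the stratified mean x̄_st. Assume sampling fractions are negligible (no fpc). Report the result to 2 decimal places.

SE(x̄_st) ≈ 1.09

V̂(x̄_st) = Σ W_h² s_h²/n_h, with W_h = N_h/N and N = 4900:
  stratum 1: (250/4900)²·4.97²/8 = 0.00803731
  stratum 2: (1150/4900)²·42.59²/256 = 0.390282
  stratum 3: (600/4900)²·15.89²/114 = 0.0332088
  stratum 4: (2900/4900)²·23.36²/250 = 0.764556
V̂(x̄_st) = 1.19608
SE(x̄_st) = √1.19608 = 1.09366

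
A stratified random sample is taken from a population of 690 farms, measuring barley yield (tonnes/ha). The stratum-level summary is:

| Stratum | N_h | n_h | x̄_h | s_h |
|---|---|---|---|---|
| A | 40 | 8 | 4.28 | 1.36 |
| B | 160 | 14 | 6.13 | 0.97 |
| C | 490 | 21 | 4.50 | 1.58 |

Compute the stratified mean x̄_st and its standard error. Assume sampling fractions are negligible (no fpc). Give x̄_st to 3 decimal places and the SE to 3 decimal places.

x̄_st = Σ W_h x̄_h = (40·4.28 + 160·6.13 + 490·4.50)/690 = 4.86522
V̂(x̄_st) = Σ W_h² s_h²/n_h, with W_h = N_h/N and N = 690:
  stratum A: (40/690)²·1.36²/8 = 0.00077698
  stratum B: (160/690)²·0.97²/14 = 0.00361374
  stratum C: (490/690)²·1.58²/21 = 0.05995
V̂(x̄_st) = 0.0643407
SE(x̄_st) = √0.0643407 = 0.253655

x̄_st ≈ 4.865, SE ≈ 0.254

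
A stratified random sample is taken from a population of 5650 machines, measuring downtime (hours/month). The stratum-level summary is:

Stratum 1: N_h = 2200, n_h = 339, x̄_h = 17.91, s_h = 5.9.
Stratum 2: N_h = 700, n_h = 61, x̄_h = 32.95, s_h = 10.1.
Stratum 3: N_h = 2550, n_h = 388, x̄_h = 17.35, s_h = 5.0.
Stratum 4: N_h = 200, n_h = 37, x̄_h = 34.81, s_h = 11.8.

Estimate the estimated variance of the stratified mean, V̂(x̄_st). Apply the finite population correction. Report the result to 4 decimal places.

V̂(x̄_st) = Σ W_h² (1 − n_h/N_h) s_h²/n_h, with W_h = N_h/N and N = 5650:
  stratum 1: (2200/5650)²·(1 − 339/2200)·5.9²/339 = 0.0131697
  stratum 2: (700/5650)²·(1 − 61/700)·10.1²/61 = 0.0234323
  stratum 3: (2550/5650)²·(1 − 388/2550)·5.0²/388 = 0.0111277
  stratum 4: (200/5650)²·(1 − 37/200)·11.8²/37 = 0.00384311
V̂(x̄_st) = 0.0515729

V̂(x̄_st) ≈ 0.0516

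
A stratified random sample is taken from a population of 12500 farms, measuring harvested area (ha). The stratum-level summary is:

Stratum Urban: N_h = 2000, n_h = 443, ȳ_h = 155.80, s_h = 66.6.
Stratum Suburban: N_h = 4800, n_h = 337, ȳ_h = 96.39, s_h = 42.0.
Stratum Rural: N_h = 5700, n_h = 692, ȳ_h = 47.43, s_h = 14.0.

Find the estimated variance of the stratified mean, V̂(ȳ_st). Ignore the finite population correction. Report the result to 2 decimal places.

V̂(ȳ_st) ≈ 1.09

V̂(ȳ_st) = Σ W_h² s_h²/n_h, with W_h = N_h/N and N = 12500:
  stratum Urban: (2000/12500)²·66.6²/443 = 0.256321
  stratum Suburban: (4800/12500)²·42.0²/337 = 0.771847
  stratum Rural: (5700/12500)²·14.0²/692 = 0.0588952
V̂(ȳ_st) = 1.08706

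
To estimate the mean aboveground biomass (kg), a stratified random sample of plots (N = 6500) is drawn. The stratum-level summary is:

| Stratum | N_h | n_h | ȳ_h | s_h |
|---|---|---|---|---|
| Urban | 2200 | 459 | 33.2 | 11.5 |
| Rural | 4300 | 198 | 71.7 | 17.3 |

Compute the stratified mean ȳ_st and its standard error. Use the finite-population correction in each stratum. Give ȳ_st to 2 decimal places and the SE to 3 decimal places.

ȳ_st ≈ 58.67, SE ≈ 0.811

ȳ_st = Σ W_h ȳ_h = (2200·33.2 + 4300·71.7)/6500 = 58.66923
V̂(ȳ_st) = Σ W_h² (1 − n_h/N_h) s_h²/n_h, with W_h = N_h/N and N = 6500:
  stratum Urban: (2200/6500)²·(1 − 459/2200)·11.5²/459 = 0.0261203
  stratum Rural: (4300/6500)²·(1 − 198/4300)·17.3²/198 = 0.631051
V̂(ȳ_st) = 0.657171
SE(ȳ_st) = √0.657171 = 0.810661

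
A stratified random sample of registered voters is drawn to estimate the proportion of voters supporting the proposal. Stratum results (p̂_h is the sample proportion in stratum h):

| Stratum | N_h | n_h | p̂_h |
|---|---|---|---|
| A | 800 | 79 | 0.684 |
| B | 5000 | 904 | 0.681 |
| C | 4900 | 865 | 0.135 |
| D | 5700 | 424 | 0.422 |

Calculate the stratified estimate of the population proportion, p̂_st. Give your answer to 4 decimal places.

N = 16400; stratum weights W_h = N_h/N.
p̂_st = Σ W_h p̂_h = (800·0.684 + 5000·0.681 + 4900·0.135 + 5700·0.422)/16400 = 0.42799

p̂_st ≈ 0.4280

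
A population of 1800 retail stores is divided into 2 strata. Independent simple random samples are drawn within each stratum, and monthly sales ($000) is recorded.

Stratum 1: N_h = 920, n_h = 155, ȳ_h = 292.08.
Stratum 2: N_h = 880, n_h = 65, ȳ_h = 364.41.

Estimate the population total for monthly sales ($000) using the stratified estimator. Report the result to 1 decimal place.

τ̂_st = Σ N_h ȳ_h = 920·292.08 + 880·364.41 = 589394.4

τ̂_st ≈ 589394.4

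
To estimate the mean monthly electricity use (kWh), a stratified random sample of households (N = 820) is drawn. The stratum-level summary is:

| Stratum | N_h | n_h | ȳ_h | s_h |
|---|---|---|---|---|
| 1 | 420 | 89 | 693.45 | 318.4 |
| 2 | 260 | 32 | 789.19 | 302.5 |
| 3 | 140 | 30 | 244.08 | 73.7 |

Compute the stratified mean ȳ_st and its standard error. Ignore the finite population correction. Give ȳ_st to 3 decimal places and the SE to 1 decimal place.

ȳ_st ≈ 647.085, SE ≈ 24.3

ȳ_st = Σ W_h ȳ_h = (420·693.45 + 260·789.19 + 140·244.08)/820 = 647.08488
V̂(ȳ_st) = Σ W_h² s_h²/n_h, with W_h = N_h/N and N = 820:
  stratum 1: (420/820)²·318.4²/89 = 298.832
  stratum 2: (260/820)²·302.5²/32 = 287.488
  stratum 3: (140/820)²·73.7²/30 = 5.27767
V̂(ȳ_st) = 591.598
SE(ȳ_st) = √591.598 = 24.3228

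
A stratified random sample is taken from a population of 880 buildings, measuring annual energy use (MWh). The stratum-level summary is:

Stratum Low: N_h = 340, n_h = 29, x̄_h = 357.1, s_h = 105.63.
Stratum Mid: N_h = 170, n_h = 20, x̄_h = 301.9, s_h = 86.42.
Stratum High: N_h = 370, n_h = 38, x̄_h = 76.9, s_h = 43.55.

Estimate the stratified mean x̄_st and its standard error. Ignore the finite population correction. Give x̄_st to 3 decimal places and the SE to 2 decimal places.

x̄_st = Σ W_h x̄_h = (340·357.1 + 170·301.9 + 370·76.9)/880 = 228.62500
V̂(x̄_st) = Σ W_h² s_h²/n_h, with W_h = N_h/N and N = 880:
  stratum Low: (340/880)²·105.63²/29 = 57.434
  stratum Mid: (170/880)²·86.42²/20 = 13.9358
  stratum High: (370/880)²·43.55²/38 = 8.8233
V̂(x̄_st) = 80.1931
SE(x̄_st) = √80.1931 = 8.95506

x̄_st ≈ 228.625, SE ≈ 8.96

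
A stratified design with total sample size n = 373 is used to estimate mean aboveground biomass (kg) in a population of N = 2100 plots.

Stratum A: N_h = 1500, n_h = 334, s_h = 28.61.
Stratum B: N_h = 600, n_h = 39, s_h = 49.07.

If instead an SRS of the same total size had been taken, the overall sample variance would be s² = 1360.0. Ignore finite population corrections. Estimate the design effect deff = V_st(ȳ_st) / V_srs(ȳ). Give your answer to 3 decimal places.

V̂(ȳ_st) = Σ W_h² s_h²/n_h, with W_h = N_h/N and N = 2100:
  stratum A: (1500/2100)²·28.61²/334 = 1.25035
  stratum B: (600/2100)²·49.07²/39 = 5.04001
V_st = 6.29036
V_srs = s²/n = 1360.0/373 = 3.64611
deff = V_st / V_srs = 6.29036/3.64611 = 1.7252

deff ≈ 1.725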